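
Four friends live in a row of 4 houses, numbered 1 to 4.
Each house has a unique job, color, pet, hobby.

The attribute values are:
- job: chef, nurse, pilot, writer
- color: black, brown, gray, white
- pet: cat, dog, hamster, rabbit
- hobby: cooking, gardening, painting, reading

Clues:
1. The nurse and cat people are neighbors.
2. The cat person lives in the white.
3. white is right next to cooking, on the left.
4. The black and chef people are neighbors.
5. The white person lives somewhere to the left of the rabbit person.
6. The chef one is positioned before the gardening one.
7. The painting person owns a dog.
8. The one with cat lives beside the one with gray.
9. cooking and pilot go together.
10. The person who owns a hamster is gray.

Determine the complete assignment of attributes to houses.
Solution:

House | Job | Color | Pet | Hobby
---------------------------------
  1   | nurse | black | dog | painting
  2   | chef | white | cat | reading
  3   | pilot | gray | hamster | cooking
  4   | writer | brown | rabbit | gardening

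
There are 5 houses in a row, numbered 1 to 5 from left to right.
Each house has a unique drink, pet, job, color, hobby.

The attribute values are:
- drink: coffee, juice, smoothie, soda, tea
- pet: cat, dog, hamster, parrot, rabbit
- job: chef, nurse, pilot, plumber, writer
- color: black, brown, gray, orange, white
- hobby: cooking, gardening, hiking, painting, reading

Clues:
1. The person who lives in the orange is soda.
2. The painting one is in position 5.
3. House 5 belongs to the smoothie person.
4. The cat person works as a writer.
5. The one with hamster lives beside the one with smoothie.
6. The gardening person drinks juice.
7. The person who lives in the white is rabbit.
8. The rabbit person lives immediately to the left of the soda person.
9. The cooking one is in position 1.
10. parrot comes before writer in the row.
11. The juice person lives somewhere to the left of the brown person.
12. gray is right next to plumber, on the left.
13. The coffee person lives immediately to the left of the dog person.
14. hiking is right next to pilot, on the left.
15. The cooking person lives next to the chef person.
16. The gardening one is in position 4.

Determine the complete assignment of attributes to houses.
Solution:

House | Drink | Pet | Job | Color | Hobby
-----------------------------------------
  1   | coffee | rabbit | nurse | white | cooking
  2   | soda | dog | chef | orange | hiking
  3   | tea | parrot | pilot | gray | reading
  4   | juice | hamster | plumber | black | gardening
  5   | smoothie | cat | writer | brown | painting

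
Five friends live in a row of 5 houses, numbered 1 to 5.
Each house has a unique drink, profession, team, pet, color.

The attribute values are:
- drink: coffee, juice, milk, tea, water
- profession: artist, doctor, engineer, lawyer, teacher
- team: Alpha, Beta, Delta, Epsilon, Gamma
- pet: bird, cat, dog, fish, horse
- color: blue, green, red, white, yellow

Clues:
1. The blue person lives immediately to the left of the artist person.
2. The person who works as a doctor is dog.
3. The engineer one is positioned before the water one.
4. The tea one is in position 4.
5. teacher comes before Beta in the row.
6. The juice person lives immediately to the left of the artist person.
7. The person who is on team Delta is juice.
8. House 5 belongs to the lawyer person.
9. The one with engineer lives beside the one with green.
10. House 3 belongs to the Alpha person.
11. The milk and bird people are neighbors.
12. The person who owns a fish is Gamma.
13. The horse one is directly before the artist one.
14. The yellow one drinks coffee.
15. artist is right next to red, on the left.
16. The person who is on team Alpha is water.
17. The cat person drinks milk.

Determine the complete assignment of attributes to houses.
Solution:

House | Drink | Profession | Team | Pet | Color
-----------------------------------------------
  1   | juice | engineer | Delta | horse | blue
  2   | milk | artist | Epsilon | cat | green
  3   | water | teacher | Alpha | bird | red
  4   | tea | doctor | Beta | dog | white
  5   | coffee | lawyer | Gamma | fish | yellow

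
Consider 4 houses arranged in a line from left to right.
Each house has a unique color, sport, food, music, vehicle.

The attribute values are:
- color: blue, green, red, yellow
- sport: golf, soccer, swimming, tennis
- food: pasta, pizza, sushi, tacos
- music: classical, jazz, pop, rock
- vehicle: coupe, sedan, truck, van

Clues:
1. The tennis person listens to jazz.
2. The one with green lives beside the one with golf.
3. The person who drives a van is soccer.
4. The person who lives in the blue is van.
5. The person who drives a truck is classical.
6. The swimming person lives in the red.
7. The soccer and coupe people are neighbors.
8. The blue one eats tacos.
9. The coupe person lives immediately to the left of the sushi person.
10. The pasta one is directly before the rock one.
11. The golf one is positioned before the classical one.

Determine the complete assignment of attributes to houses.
Solution:

House | Color | Sport | Food | Music | Vehicle
----------------------------------------------
  1   | blue | soccer | tacos | pop | van
  2   | green | tennis | pasta | jazz | coupe
  3   | yellow | golf | sushi | rock | sedan
  4   | red | swimming | pizza | classical | truck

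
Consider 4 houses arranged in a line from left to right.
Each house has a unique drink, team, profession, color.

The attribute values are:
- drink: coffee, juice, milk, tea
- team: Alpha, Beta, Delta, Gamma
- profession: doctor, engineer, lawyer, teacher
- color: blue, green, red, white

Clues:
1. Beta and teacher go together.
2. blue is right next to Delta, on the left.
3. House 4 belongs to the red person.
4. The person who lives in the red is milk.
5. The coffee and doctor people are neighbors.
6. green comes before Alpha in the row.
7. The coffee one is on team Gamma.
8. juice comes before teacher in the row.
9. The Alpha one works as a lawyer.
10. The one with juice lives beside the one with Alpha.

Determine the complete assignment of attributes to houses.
Solution:

House | Drink | Team | Profession | Color
-----------------------------------------
  1   | coffee | Gamma | engineer | blue
  2   | juice | Delta | doctor | green
  3   | tea | Alpha | lawyer | white
  4   | milk | Beta | teacher | red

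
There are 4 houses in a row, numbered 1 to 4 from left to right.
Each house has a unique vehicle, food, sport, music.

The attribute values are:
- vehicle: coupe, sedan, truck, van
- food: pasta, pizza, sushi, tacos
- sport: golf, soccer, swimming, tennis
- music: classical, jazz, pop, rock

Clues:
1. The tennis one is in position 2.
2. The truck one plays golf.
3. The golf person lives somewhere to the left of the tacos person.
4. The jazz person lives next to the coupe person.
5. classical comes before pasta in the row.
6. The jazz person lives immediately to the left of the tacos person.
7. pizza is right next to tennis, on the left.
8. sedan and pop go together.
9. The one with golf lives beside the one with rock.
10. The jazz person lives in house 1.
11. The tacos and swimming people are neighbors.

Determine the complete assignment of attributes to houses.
Solution:

House | Vehicle | Food | Sport | Music
--------------------------------------
  1   | truck | pizza | golf | jazz
  2   | coupe | tacos | tennis | rock
  3   | van | sushi | swimming | classical
  4   | sedan | pasta | soccer | pop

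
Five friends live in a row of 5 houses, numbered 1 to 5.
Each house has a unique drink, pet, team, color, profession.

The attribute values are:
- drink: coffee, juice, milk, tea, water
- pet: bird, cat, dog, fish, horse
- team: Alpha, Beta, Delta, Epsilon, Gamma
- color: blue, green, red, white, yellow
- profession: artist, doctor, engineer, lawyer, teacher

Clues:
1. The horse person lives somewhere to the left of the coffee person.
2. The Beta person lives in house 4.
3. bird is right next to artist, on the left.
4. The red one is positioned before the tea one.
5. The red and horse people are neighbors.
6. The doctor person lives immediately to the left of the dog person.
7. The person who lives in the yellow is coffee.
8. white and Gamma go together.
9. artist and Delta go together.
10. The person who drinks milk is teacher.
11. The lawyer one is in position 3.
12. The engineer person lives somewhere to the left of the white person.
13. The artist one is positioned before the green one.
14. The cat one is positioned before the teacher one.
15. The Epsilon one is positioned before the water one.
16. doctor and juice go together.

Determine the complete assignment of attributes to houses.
Solution:

House | Drink | Pet | Team | Color | Profession
-----------------------------------------------
  1   | juice | bird | Epsilon | blue | doctor
  2   | water | dog | Delta | red | artist
  3   | tea | horse | Alpha | green | lawyer
  4   | coffee | cat | Beta | yellow | engineer
  5   | milk | fish | Gamma | white | teacher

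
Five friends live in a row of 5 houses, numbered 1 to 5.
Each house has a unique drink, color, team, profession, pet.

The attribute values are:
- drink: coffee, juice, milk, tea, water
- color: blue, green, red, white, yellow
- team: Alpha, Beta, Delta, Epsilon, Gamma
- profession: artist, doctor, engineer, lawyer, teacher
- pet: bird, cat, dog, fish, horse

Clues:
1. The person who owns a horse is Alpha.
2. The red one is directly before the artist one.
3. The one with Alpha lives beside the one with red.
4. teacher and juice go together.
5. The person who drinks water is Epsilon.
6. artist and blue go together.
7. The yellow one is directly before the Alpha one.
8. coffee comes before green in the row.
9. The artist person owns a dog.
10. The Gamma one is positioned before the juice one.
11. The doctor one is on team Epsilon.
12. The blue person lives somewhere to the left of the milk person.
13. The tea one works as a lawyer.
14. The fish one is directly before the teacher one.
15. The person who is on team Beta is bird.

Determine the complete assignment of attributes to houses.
Solution:

House | Drink | Color | Team | Profession | Pet
-----------------------------------------------
  1   | tea | yellow | Gamma | lawyer | fish
  2   | juice | white | Alpha | teacher | horse
  3   | water | red | Epsilon | doctor | cat
  4   | coffee | blue | Delta | artist | dog
  5   | milk | green | Beta | engineer | bird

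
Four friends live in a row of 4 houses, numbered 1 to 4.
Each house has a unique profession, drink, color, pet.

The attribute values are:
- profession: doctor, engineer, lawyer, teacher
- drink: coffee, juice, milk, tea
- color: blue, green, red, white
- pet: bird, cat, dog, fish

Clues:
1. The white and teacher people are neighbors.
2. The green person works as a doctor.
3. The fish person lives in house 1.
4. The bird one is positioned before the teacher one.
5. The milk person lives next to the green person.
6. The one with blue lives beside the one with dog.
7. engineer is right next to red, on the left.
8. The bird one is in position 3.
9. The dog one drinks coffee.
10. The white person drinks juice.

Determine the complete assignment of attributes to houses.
Solution:

House | Profession | Drink | Color | Pet
----------------------------------------
  1   | lawyer | milk | blue | fish
  2   | doctor | coffee | green | dog
  3   | engineer | juice | white | bird
  4   | teacher | tea | red | cat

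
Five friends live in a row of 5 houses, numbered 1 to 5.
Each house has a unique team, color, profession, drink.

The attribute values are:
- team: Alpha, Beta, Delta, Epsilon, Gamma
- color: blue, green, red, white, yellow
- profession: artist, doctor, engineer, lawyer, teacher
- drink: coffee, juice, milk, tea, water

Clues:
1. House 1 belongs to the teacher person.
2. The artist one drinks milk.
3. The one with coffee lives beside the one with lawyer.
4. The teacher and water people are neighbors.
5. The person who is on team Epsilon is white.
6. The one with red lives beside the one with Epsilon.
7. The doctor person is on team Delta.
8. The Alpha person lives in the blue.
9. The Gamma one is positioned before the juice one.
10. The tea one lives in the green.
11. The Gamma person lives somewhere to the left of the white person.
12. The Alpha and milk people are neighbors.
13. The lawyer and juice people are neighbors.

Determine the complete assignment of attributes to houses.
Solution:

House | Team | Color | Profession | Drink
-----------------------------------------
  1   | Gamma | red | teacher | coffee
  2   | Epsilon | white | lawyer | water
  3   | Alpha | blue | engineer | juice
  4   | Beta | yellow | artist | milk
  5   | Delta | green | doctor | tea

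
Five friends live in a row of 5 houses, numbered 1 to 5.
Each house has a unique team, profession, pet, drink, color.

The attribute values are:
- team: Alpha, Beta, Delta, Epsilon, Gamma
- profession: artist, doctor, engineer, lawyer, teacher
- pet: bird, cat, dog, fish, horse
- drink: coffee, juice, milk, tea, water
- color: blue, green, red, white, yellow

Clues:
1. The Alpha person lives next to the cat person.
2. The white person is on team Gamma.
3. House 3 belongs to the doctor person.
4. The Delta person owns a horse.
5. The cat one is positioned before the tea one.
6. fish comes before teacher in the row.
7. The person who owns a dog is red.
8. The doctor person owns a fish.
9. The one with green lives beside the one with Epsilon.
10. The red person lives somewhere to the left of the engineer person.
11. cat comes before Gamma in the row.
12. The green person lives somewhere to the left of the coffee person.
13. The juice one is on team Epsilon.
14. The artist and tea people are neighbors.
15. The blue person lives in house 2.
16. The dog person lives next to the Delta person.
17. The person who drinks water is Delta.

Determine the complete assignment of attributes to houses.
Solution:

House | Team | Profession | Pet | Drink | Color
-----------------------------------------------
  1   | Alpha | lawyer | bird | milk | green
  2   | Epsilon | artist | cat | juice | blue
  3   | Gamma | doctor | fish | tea | white
  4   | Beta | teacher | dog | coffee | red
  5   | Delta | engineer | horse | water | yellow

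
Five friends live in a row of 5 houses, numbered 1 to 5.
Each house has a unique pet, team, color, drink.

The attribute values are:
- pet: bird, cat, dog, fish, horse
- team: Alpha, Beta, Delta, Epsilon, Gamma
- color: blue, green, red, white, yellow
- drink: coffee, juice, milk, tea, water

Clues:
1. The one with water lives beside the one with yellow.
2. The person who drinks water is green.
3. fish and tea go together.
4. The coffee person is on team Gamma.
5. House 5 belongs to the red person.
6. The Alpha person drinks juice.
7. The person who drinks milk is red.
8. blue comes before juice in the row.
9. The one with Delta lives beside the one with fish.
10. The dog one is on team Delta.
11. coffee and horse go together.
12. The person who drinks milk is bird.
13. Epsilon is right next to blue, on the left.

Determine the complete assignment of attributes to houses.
Solution:

House | Pet | Team | Color | Drink
----------------------------------
  1   | dog | Delta | green | water
  2   | fish | Epsilon | yellow | tea
  3   | horse | Gamma | blue | coffee
  4   | cat | Alpha | white | juice
  5   | bird | Beta | red | milk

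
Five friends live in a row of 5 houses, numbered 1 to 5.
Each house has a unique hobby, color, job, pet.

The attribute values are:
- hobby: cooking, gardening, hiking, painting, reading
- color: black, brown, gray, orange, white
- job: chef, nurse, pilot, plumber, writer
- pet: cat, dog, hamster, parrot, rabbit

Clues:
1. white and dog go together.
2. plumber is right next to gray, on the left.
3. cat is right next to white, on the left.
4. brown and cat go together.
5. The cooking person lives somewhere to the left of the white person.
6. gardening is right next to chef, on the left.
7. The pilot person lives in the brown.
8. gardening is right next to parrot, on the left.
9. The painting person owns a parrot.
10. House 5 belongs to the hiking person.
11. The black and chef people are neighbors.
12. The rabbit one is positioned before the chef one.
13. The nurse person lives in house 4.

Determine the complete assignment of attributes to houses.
Solution:

House | Hobby | Color | Job | Pet
---------------------------------
  1   | gardening | black | plumber | rabbit
  2   | painting | gray | chef | parrot
  3   | cooking | brown | pilot | cat
  4   | reading | white | nurse | dog
  5   | hiking | orange | writer | hamster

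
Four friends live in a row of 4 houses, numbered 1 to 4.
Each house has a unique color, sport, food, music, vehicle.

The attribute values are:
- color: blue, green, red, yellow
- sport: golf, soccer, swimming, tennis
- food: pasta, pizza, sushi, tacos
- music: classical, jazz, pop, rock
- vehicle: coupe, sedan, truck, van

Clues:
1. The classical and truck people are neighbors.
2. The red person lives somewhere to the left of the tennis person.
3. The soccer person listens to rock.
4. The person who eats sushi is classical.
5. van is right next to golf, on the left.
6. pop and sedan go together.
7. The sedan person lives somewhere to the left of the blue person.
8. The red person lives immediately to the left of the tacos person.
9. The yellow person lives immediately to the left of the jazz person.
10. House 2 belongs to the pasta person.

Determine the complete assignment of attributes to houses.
Solution:

House | Color | Sport | Food | Music | Vehicle
----------------------------------------------
  1   | yellow | swimming | sushi | classical | van
  2   | red | golf | pasta | jazz | truck
  3   | green | tennis | tacos | pop | sedan
  4   | blue | soccer | pizza | rock | coupe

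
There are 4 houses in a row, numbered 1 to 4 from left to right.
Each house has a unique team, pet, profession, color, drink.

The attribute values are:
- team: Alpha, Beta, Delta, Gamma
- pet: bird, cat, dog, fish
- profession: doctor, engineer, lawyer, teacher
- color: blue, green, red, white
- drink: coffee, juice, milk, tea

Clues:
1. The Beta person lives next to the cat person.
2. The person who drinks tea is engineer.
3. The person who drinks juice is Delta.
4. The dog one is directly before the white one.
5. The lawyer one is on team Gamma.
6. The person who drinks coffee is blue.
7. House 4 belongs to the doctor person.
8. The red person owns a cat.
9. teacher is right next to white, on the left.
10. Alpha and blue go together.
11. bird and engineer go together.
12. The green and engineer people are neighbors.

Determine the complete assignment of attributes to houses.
Solution:

House | Team | Pet | Profession | Color | Drink
-----------------------------------------------
  1   | Delta | dog | teacher | green | juice
  2   | Beta | bird | engineer | white | tea
  3   | Gamma | cat | lawyer | red | milk
  4   | Alpha | fish | doctor | blue | coffee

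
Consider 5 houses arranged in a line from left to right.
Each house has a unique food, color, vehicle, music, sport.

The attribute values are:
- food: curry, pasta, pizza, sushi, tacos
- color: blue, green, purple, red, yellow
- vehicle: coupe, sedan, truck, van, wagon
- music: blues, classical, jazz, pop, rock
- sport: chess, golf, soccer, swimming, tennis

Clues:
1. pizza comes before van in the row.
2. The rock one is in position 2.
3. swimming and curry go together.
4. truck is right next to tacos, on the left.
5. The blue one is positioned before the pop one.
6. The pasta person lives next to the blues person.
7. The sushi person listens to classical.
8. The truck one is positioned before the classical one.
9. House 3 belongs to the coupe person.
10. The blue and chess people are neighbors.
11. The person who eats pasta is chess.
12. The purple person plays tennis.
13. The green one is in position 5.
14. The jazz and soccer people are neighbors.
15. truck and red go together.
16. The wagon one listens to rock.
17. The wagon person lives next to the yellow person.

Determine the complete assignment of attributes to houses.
Solution:

House | Food | Color | Vehicle | Music | Sport
----------------------------------------------
  1   | curry | red | truck | jazz | swimming
  2   | tacos | blue | wagon | rock | soccer
  3   | pasta | yellow | coupe | pop | chess
  4   | pizza | purple | sedan | blues | tennis
  5   | sushi | green | van | classical | golf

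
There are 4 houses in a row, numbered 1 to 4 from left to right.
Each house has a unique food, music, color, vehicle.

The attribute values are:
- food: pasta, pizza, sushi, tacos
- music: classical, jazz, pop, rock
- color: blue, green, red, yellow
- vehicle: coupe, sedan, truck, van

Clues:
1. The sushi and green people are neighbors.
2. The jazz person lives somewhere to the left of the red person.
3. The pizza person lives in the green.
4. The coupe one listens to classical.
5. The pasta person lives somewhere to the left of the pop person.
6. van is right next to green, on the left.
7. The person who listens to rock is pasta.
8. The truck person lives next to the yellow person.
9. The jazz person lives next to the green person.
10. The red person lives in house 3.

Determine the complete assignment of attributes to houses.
Solution:

House | Food | Music | Color | Vehicle
--------------------------------------
  1   | sushi | jazz | blue | van
  2   | pizza | classical | green | coupe
  3   | pasta | rock | red | truck
  4   | tacos | pop | yellow | sedan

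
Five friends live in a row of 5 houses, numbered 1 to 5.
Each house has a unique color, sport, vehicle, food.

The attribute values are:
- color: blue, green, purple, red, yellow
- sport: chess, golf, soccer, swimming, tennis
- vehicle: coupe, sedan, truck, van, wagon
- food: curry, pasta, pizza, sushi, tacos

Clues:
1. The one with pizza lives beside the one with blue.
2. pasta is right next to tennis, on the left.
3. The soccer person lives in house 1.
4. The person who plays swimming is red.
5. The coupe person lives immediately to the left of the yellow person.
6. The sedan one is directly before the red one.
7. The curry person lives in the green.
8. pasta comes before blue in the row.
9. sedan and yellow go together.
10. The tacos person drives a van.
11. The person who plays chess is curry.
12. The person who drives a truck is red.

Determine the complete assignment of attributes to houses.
Solution:

House | Color | Sport | Vehicle | Food
--------------------------------------
  1   | purple | soccer | coupe | pasta
  2   | yellow | tennis | sedan | sushi
  3   | red | swimming | truck | pizza
  4   | blue | golf | van | tacos
  5   | green | chess | wagon | curry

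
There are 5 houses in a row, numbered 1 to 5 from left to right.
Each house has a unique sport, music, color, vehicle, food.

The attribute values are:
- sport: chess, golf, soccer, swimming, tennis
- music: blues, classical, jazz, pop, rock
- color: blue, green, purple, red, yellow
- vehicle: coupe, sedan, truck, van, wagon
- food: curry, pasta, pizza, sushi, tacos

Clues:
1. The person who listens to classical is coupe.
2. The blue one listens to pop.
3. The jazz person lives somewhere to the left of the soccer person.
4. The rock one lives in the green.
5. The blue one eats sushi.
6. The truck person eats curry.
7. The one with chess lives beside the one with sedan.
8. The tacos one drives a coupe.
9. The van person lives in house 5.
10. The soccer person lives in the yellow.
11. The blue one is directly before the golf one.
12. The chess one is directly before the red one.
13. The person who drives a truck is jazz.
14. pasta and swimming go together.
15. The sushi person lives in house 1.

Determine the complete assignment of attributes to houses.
Solution:

House | Sport | Music | Color | Vehicle | Food
----------------------------------------------
  1   | chess | pop | blue | wagon | sushi
  2   | golf | blues | red | sedan | pizza
  3   | tennis | jazz | purple | truck | curry
  4   | soccer | classical | yellow | coupe | tacos
  5   | swimming | rock | green | van | pasta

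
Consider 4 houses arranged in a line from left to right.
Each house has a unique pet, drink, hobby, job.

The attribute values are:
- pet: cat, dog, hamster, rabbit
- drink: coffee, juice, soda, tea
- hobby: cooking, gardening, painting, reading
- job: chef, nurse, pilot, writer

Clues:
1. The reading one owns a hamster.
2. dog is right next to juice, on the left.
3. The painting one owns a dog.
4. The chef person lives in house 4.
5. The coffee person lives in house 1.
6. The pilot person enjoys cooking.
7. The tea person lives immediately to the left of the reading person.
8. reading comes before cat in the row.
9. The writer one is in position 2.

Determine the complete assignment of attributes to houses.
Solution:

House | Pet | Drink | Hobby | Job
---------------------------------
  1   | rabbit | coffee | cooking | pilot
  2   | dog | tea | painting | writer
  3   | hamster | juice | reading | nurse
  4   | cat | soda | gardening | chef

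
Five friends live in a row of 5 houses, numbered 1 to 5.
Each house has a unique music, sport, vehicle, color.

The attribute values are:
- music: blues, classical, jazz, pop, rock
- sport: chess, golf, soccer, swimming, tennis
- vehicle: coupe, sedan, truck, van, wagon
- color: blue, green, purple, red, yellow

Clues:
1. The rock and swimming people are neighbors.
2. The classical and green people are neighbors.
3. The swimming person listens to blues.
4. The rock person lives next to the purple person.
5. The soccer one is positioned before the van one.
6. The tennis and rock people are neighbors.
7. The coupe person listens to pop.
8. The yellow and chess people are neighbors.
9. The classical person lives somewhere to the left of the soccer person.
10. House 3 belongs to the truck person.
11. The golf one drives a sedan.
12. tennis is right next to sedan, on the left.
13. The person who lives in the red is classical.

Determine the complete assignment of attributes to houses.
Solution:

House | Music | Sport | Vehicle | Color
---------------------------------------
  1   | classical | tennis | wagon | red
  2   | rock | golf | sedan | green
  3   | blues | swimming | truck | purple
  4   | pop | soccer | coupe | yellow
  5   | jazz | chess | van | blue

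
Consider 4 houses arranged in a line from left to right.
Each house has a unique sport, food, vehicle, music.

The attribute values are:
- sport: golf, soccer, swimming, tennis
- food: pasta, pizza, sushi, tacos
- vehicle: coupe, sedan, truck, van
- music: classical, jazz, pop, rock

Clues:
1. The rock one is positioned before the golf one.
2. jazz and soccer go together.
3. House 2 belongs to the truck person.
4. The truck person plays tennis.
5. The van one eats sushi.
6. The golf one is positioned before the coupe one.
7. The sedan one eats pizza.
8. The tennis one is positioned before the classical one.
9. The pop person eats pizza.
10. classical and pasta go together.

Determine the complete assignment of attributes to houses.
Solution:

House | Sport | Food | Vehicle | Music
--------------------------------------
  1   | soccer | sushi | van | jazz
  2   | tennis | tacos | truck | rock
  3   | golf | pizza | sedan | pop
  4   | swimming | pasta | coupe | classical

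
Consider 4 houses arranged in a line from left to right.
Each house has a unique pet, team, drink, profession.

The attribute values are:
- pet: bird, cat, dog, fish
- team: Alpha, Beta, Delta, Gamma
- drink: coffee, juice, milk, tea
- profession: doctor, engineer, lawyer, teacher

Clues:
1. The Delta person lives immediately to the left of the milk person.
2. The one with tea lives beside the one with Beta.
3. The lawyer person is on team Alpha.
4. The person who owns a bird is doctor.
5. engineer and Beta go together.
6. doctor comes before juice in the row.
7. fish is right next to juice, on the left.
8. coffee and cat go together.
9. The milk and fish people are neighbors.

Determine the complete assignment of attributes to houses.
Solution:

House | Pet | Team | Drink | Profession
---------------------------------------
  1   | cat | Delta | coffee | teacher
  2   | bird | Gamma | milk | doctor
  3   | fish | Alpha | tea | lawyer
  4   | dog | Beta | juice | engineer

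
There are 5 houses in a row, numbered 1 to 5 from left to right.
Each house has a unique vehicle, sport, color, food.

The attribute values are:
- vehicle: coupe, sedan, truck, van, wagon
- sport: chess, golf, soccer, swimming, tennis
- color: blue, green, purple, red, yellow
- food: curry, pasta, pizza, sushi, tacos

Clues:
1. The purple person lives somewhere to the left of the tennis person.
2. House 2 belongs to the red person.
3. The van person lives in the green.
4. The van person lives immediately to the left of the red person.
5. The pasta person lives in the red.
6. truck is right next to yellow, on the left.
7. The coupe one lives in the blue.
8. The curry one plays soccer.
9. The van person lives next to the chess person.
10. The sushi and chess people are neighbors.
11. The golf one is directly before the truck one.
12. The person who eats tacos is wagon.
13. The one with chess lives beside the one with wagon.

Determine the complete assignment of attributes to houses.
Solution:

House | Vehicle | Sport | Color | Food
--------------------------------------
  1   | van | golf | green | sushi
  2   | truck | chess | red | pasta
  3   | wagon | swimming | yellow | tacos
  4   | sedan | soccer | purple | curry
  5   | coupe | tennis | blue | pizza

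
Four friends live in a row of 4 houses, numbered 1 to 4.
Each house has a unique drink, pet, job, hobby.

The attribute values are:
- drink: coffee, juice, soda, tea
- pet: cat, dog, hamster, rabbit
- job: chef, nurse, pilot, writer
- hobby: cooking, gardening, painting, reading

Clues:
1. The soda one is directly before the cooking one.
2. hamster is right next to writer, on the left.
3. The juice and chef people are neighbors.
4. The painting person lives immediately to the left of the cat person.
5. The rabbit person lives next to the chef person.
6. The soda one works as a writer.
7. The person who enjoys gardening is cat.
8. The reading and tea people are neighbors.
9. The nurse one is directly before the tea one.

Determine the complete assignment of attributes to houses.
Solution:

House | Drink | Pet | Job | Hobby
---------------------------------
  1   | juice | rabbit | nurse | reading
  2   | tea | hamster | chef | painting
  3   | soda | cat | writer | gardening
  4   | coffee | dog | pilot | cooking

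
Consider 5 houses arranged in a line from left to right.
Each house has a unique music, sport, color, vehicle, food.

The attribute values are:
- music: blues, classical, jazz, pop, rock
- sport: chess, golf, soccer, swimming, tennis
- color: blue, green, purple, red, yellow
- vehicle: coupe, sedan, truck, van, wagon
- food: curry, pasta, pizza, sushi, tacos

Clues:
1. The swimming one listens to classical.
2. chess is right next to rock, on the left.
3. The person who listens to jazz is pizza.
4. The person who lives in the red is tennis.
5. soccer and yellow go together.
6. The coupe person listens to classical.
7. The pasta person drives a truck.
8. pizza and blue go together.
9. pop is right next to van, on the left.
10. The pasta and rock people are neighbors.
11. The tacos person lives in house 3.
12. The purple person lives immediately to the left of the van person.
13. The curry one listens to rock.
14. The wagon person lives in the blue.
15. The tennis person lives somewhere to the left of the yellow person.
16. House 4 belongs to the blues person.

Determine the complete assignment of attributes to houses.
Solution:

House | Music | Sport | Color | Vehicle | Food
----------------------------------------------
  1   | pop | chess | purple | truck | pasta
  2   | rock | tennis | red | van | curry
  3   | classical | swimming | green | coupe | tacos
  4   | blues | soccer | yellow | sedan | sushi
  5   | jazz | golf | blue | wagon | pizza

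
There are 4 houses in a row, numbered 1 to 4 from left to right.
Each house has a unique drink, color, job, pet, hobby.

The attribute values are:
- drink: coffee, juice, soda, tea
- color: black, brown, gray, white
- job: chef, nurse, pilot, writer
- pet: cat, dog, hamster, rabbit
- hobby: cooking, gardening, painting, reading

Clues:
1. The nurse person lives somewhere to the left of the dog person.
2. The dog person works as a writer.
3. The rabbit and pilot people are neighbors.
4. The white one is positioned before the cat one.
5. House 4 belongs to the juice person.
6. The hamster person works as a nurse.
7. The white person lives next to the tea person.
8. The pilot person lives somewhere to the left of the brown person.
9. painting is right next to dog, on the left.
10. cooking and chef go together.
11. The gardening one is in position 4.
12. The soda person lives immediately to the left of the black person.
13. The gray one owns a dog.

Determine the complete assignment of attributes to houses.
Solution:

House | Drink | Color | Job | Pet | Hobby
-----------------------------------------
  1   | soda | white | chef | rabbit | cooking
  2   | tea | black | pilot | cat | reading
  3   | coffee | brown | nurse | hamster | painting
  4   | juice | gray | writer | dog | gardening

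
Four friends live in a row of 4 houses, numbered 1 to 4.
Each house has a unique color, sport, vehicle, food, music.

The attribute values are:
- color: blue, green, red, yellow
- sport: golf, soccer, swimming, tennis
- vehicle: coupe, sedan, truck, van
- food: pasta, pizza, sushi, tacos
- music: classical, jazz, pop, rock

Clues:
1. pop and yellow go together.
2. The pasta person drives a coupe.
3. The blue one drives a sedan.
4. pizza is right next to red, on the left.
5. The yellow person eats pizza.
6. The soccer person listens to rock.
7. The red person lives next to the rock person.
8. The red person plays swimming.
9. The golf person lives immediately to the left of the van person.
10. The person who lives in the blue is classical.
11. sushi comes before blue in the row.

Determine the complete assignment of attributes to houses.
Solution:

House | Color | Sport | Vehicle | Food | Music
----------------------------------------------
  1   | yellow | golf | truck | pizza | pop
  2   | red | swimming | van | sushi | jazz
  3   | green | soccer | coupe | pasta | rock
  4   | blue | tennis | sedan | tacos | classical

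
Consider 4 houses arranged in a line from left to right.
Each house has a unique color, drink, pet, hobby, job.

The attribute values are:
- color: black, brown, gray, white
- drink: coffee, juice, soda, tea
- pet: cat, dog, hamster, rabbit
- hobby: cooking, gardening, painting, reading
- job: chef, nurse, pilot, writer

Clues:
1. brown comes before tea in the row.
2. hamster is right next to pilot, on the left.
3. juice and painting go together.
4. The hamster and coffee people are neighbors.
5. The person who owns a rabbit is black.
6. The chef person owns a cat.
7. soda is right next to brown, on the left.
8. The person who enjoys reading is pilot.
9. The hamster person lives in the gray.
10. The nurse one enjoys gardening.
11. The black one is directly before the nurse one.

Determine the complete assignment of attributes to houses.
Solution:

House | Color | Drink | Pet | Hobby | Job
-----------------------------------------
  1   | black | juice | rabbit | painting | writer
  2   | gray | soda | hamster | gardening | nurse
  3   | brown | coffee | dog | reading | pilot
  4   | white | tea | cat | cooking | chef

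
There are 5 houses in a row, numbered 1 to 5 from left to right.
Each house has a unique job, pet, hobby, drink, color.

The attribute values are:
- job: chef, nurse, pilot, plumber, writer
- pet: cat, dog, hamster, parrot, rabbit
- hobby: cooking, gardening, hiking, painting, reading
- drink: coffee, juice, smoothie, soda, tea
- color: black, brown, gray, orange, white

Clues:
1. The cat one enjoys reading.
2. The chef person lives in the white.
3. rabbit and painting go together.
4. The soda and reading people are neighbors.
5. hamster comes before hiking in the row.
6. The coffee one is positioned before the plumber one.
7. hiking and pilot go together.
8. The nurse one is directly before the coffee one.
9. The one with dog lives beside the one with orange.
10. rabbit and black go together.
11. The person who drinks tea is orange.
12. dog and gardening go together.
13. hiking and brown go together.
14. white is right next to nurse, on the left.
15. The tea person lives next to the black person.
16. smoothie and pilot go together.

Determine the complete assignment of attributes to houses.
Solution:

House | Job | Pet | Hobby | Drink | Color
-----------------------------------------
  1   | chef | dog | gardening | soda | white
  2   | nurse | cat | reading | tea | orange
  3   | writer | rabbit | painting | coffee | black
  4   | plumber | hamster | cooking | juice | gray
  5   | pilot | parrot | hiking | smoothie | brown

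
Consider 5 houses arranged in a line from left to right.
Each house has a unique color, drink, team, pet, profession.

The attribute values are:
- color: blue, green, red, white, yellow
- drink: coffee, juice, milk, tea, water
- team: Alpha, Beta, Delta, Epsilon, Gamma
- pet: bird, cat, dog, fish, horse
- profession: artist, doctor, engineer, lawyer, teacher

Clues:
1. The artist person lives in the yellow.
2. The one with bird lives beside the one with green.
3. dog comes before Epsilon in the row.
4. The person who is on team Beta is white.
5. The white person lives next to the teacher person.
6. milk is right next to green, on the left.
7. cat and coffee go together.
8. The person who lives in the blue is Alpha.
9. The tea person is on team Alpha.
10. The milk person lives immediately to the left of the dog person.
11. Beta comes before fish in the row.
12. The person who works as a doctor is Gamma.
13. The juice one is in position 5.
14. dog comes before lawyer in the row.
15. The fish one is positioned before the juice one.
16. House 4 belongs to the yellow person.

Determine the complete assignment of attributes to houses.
Solution:

House | Color | Drink | Team | Pet | Profession
-----------------------------------------------
  1   | white | milk | Beta | bird | engineer
  2   | green | water | Delta | dog | teacher
  3   | blue | tea | Alpha | fish | lawyer
  4   | yellow | coffee | Epsilon | cat | artist
  5   | red | juice | Gamma | horse | doctor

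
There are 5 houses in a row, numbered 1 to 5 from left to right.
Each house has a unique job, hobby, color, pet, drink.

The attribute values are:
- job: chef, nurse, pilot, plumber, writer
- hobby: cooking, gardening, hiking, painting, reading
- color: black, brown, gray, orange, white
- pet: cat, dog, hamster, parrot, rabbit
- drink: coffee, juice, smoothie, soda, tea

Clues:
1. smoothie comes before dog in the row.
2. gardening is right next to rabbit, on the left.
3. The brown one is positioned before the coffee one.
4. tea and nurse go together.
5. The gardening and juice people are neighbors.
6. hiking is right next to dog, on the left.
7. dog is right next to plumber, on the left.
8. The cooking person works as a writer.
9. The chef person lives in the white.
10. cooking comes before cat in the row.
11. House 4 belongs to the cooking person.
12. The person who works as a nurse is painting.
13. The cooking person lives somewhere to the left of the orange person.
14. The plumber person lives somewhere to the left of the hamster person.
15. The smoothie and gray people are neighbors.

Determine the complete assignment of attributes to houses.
Solution:

House | Job | Hobby | Color | Pet | Drink
-----------------------------------------
  1   | chef | hiking | white | parrot | smoothie
  2   | pilot | gardening | gray | dog | soda
  3   | plumber | reading | brown | rabbit | juice
  4   | writer | cooking | black | hamster | coffee
  5   | nurse | painting | orange | cat | tea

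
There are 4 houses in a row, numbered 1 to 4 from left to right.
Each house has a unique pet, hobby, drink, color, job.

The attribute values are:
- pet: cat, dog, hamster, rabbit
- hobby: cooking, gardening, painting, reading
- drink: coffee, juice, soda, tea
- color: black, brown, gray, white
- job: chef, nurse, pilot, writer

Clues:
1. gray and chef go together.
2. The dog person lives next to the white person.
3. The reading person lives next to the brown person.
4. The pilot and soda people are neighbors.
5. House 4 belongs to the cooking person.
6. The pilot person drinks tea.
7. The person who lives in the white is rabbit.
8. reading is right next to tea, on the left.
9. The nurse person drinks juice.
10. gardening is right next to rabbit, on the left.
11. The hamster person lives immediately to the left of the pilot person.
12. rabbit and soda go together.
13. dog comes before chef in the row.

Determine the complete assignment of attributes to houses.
Solution:

House | Pet | Hobby | Drink | Color | Job
-----------------------------------------
  1   | hamster | reading | juice | black | nurse
  2   | dog | gardening | tea | brown | pilot
  3   | rabbit | painting | soda | white | writer
  4   | cat | cooking | coffee | gray | chef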